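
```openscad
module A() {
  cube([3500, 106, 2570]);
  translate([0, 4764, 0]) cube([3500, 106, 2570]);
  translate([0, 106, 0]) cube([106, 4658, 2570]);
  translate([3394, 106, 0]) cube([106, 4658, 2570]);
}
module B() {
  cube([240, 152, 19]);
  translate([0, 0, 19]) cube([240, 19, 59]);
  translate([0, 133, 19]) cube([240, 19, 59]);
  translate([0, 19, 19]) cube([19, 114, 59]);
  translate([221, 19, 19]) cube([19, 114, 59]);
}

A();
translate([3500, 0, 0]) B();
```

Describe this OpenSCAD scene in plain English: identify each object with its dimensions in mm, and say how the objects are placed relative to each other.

A is the wall frame of a small rectangular building: four walls, each 2570 mm tall and 106 mm thick, enclosing a footprint 3500 mm (x) by 4870 mm (y) outside-to-outside, with no floor or roof. The front and back walls (the −y and +y sides) span the full width; the two side walls fit between them.

B is an open storage box with external size 240×152×78 mm and wall thickness 19 mm (the base is also 19 mm thick). The base covers the whole footprint; the four walls stand on the base, with the y-facing walls full-width and the x-facing walls fitting between their inner faces.

The open box is against the house frame's +x side, with their −y faces flush.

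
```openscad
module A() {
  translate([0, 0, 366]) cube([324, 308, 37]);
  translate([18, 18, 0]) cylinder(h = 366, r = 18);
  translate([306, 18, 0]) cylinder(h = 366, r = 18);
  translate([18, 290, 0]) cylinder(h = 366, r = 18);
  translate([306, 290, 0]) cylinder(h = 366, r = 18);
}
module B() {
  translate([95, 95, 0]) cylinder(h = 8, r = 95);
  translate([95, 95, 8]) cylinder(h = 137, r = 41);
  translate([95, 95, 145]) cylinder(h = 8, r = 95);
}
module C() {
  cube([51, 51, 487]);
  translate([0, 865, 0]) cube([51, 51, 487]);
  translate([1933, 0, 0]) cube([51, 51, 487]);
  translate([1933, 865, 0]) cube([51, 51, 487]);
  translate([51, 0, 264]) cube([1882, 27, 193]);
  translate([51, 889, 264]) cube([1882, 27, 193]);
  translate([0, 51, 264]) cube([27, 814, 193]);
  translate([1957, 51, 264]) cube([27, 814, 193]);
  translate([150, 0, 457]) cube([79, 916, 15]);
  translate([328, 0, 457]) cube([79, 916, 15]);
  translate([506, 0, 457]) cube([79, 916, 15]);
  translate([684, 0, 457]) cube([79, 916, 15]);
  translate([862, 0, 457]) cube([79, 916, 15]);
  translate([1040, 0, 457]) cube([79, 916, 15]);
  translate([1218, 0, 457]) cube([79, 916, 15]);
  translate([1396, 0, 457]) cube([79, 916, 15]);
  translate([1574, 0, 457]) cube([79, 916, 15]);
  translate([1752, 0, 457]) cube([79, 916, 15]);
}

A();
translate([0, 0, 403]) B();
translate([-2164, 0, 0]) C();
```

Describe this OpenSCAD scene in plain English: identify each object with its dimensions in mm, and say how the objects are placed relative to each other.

A is a four-legged stool. The seat is a 324×308×37 mm slab whose top surface is at z = 403 mm; four round legs, each 36 mm in diameter, run from the floor (z = 0) to the underside of the seat, each leg's axis is inset half a diameter from the nearest pair of seat edges (so the leg's bounding box is flush with the corner).

B is a spool: two coaxial disc flanges of radius 95 mm and thickness 8 mm, joined by a core cylinder of radius 41 mm and height 137 mm. The lower flange rests on z = 0 and the three cylinders share a vertical axis.

C is a bed frame 1984 mm long (x) by 916 mm wide (y). Four 51×51 mm corner posts, 487 mm tall, at the corners of the footprint. Four rails of 27 mm thickness and 193 mm height run between adjacent posts with their undersides at z = 264 mm, their outer faces flush with the outside of the frame (the two x-running rails run between the posts' inner faces; the two y-running rails run between the posts' inner faces). 10 slats, each 79 mm wide (x) and 15 mm thick, lie across the top of the two x-running rails, running the full 916 mm width of the frame in y; the slats are evenly spaced along x between the inner faces of the end posts with equal gaps (rounded down to the nearest mm) at the −x end and between each pair — any rounding remainder accumulates at the +x end.

The spool is on top of the stool. The bed frame is on the floor beside the stool on its −x side.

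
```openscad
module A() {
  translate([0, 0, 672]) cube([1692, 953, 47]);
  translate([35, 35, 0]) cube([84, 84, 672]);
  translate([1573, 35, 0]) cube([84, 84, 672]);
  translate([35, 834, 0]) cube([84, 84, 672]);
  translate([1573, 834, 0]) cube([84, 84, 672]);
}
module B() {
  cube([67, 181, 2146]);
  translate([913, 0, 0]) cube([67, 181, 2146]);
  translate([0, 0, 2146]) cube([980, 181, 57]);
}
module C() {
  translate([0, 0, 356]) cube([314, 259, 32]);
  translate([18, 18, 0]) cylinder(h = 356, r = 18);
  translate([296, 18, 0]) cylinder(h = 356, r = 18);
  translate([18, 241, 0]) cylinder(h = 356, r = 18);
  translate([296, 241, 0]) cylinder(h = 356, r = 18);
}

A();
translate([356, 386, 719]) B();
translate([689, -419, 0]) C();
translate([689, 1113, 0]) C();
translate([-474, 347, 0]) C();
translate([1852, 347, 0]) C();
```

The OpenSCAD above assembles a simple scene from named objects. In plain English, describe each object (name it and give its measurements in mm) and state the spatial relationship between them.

A is a table: top 1692 mm (x) × 953 mm (y), 47 mm thick, upper face at z = 719 mm, on four 84×84 mm square legs, each inset 35 mm from the nearest pair of top edges, running from z = 0 to the bottom of the top.

B is a door frame. The clear opening is 846 mm wide and 2146 mm high. Two 67 mm wide jambs, 181 mm deep, stand either side of the opening from the floor to the top of the opening. A 57 mm thick head sits across the top of both jambs, spanning the full outside width of the frame.

C is a simple wooden stool: a rectangular seat 314 mm (x) by 259 mm (y), 32 mm thick, top face at z = 388 mm, on four round legs, each 36 mm in diameter. The legs rest on z = 0, each leg's axis is inset half a diameter from the nearest pair of seat edges (so the leg's bounding box is flush with the corner).

The door frame is on top of the table, centred. Four stools sit around the table at the −y, +y, −x, +x sides.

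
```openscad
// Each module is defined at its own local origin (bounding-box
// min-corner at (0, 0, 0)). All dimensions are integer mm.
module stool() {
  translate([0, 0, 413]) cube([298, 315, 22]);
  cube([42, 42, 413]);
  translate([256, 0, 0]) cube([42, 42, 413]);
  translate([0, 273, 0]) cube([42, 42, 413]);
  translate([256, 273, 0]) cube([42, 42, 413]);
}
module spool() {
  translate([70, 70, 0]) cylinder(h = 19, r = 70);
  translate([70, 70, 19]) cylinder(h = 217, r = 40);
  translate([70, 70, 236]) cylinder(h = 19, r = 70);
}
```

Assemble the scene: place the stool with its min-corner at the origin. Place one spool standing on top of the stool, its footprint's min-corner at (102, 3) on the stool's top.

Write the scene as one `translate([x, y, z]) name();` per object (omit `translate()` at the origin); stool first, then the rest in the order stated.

stool();
translate([102, 3, 435]) spool();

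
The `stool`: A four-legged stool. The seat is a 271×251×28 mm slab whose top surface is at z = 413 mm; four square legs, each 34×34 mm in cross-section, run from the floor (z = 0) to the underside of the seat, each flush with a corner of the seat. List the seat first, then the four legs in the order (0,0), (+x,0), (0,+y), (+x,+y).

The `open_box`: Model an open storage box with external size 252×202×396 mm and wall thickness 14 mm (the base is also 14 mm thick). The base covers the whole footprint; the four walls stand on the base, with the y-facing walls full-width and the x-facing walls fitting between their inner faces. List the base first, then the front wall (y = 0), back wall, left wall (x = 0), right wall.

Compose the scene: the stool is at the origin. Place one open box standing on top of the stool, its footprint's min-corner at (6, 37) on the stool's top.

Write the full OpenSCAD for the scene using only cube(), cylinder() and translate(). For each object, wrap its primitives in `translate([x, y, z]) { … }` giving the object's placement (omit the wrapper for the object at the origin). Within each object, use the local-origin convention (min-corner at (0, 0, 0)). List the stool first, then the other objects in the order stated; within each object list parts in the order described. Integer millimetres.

translate([0, 0, 385]) cube([271, 251, 28]);
cube([34, 34, 385]);
translate([237, 0, 0]) cube([34, 34, 385]);
translate([0, 217, 0]) cube([34, 34, 385]);
translate([237, 217, 0]) cube([34, 34, 385]);
translate([6, 37, 413]) {
  cube([252, 202, 14]);
  translate([0, 0, 14]) cube([252, 14, 382]);
  translate([0, 188, 14]) cube([252, 14, 382]);
  translate([0, 14, 14]) cube([14, 174, 382]);
  translate([238, 14, 14]) cube([14, 174, 382]);
}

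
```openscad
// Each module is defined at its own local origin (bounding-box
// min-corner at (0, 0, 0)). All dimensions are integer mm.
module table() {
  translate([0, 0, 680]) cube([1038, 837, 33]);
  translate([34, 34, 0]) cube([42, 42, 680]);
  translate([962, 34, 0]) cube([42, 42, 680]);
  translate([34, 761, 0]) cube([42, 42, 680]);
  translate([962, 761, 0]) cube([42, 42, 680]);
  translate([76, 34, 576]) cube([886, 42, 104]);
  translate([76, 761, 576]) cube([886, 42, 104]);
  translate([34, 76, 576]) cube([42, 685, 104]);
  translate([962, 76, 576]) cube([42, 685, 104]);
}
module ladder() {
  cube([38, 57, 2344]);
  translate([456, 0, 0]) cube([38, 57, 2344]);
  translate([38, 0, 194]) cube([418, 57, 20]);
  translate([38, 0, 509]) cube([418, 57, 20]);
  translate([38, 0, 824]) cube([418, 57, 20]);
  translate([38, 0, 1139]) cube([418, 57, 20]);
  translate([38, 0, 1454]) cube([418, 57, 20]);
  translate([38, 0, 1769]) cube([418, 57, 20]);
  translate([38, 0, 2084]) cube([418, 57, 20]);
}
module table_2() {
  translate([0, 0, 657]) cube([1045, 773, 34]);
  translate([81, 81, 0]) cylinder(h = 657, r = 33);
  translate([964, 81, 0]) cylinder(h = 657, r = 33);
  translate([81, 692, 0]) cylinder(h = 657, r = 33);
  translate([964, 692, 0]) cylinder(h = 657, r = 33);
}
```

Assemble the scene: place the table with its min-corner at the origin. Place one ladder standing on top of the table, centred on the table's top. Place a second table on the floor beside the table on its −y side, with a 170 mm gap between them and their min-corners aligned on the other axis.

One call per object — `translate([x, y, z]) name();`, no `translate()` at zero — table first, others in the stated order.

table();
translate([272, 390, 713]) ladder();
translate([0, -943, 0]) table_2();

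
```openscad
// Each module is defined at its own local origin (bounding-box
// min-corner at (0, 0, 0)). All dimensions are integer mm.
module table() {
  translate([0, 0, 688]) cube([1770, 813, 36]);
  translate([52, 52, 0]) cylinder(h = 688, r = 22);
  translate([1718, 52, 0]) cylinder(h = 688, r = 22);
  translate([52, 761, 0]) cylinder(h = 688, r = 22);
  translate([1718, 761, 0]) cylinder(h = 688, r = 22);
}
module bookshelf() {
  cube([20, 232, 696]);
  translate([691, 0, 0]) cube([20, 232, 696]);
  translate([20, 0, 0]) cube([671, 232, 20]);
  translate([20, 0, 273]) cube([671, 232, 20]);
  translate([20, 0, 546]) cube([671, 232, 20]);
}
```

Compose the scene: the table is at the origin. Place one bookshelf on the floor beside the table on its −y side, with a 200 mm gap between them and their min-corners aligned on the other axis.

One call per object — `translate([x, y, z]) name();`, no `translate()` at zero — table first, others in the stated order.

table();
translate([0, -432, 0]) bookshelf();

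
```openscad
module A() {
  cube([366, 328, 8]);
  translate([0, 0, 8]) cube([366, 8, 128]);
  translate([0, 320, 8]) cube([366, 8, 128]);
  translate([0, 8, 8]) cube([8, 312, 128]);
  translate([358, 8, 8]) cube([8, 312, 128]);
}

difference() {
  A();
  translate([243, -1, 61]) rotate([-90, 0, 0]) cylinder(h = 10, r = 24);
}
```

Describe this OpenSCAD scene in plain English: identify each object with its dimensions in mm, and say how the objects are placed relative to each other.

A is an open-topped rectangular box: outside dimensions 366×328×136 mm, with a uniform wall and base thickness of 8 mm. The base is a full 366×328 slab on the floor; four walls sit on top of the base. The front and back walls (the −y and +y sides) span the full width; the two side walls fit between them.

The open box has a circular hole of radius 24 mm through its front wall, centred at (x = 243, z = 61).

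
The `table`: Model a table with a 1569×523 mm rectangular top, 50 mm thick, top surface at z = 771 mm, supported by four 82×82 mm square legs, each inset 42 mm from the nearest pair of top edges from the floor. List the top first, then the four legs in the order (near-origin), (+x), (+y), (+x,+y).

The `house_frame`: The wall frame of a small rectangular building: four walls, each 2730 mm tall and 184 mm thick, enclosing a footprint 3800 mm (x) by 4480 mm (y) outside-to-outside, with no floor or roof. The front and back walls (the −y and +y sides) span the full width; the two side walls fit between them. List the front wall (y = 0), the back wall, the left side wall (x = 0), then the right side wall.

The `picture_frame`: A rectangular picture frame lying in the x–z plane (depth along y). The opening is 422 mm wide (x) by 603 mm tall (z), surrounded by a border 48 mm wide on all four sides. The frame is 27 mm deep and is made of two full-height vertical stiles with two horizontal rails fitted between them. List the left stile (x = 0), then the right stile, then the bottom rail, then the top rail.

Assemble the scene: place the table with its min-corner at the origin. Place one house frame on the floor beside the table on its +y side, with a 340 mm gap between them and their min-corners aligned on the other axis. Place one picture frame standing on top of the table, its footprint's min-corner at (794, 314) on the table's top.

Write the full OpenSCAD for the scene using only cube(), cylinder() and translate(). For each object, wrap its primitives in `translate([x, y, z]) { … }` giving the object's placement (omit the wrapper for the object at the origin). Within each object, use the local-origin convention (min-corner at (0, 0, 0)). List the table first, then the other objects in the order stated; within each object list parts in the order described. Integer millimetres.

translate([0, 0, 721]) cube([1569, 523, 50]);
translate([42, 42, 0]) cube([82, 82, 721]);
translate([1445, 42, 0]) cube([82, 82, 721]);
translate([42, 399, 0]) cube([82, 82, 721]);
translate([1445, 399, 0]) cube([82, 82, 721]);
translate([0, 863, 0]) {
  cube([3800, 184, 2730]);
  translate([0, 4296, 0]) cube([3800, 184, 2730]);
  translate([0, 184, 0]) cube([184, 4112, 2730]);
  translate([3616, 184, 0]) cube([184, 4112, 2730]);
}
translate([794, 314, 771]) {
  cube([48, 27, 699]);
  translate([470, 0, 0]) cube([48, 27, 699]);
  translate([48, 0, 0]) cube([422, 27, 48]);
  translate([48, 0, 651]) cube([422, 27, 48]);
}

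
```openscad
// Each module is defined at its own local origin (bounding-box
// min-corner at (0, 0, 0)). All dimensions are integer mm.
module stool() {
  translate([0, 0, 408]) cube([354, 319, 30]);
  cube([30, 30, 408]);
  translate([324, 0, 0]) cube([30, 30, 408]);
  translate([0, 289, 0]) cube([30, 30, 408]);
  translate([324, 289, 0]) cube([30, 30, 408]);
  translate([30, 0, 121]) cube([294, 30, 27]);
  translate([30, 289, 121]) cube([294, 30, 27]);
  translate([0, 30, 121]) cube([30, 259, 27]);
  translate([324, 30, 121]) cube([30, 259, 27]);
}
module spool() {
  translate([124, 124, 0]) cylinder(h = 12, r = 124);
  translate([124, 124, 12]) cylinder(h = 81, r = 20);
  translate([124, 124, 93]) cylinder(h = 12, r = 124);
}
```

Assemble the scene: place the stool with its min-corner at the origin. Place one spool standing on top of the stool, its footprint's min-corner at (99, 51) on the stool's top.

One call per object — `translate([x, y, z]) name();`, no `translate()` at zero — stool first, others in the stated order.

stool();
translate([99, 51, 438]) spool();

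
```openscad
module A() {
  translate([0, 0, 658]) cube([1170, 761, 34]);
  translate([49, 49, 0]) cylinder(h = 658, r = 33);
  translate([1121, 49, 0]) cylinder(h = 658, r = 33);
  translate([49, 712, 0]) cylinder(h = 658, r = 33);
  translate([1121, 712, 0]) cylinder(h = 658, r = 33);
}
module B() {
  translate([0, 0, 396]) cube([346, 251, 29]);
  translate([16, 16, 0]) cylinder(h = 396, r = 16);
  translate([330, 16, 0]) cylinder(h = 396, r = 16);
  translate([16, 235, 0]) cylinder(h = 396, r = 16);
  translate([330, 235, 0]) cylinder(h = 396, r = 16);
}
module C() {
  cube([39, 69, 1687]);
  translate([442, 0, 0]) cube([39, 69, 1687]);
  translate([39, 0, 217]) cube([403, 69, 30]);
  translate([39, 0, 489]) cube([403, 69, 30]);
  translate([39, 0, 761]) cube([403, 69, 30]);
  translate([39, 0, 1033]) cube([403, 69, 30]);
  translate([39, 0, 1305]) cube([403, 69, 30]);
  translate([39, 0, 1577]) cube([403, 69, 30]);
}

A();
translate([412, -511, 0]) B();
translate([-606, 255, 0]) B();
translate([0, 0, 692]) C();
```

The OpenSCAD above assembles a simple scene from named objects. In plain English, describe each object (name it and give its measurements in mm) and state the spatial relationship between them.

A is a rectangular dining table. The top is 1170×761×34 mm with its upper surface at z = 692 mm. It stands on four round legs of 66 mm diameter, each leg's bounding box inset 16 mm from the nearest pair of top edges, running from the floor to the underside of the top.

B is a simple wooden stool: a rectangular seat 346 mm (x) by 251 mm (y), 29 mm thick, top face at z = 425 mm, on four round legs, each 32 mm in diameter. The legs rest on z = 0, each leg's axis is inset half a diameter from the nearest pair of seat edges (so the leg's bounding box is flush with the corner).

C is a straight ladder. Two 39×69 mm vertical rails, 1687 mm tall, stand 481 mm apart (outside-to-outside) with their front faces coplanar on the −y side. 6 rungs, each 69 mm deep and 30 mm tall, span between the inner faces of the rails, front faces flush with the rails. The lowest rung's underside is at z = 217 mm and rungs are spaced 272 mm apart (underside to underside).

Two stools sit around the table at the −y, −x sides. The ladder is on top of the table.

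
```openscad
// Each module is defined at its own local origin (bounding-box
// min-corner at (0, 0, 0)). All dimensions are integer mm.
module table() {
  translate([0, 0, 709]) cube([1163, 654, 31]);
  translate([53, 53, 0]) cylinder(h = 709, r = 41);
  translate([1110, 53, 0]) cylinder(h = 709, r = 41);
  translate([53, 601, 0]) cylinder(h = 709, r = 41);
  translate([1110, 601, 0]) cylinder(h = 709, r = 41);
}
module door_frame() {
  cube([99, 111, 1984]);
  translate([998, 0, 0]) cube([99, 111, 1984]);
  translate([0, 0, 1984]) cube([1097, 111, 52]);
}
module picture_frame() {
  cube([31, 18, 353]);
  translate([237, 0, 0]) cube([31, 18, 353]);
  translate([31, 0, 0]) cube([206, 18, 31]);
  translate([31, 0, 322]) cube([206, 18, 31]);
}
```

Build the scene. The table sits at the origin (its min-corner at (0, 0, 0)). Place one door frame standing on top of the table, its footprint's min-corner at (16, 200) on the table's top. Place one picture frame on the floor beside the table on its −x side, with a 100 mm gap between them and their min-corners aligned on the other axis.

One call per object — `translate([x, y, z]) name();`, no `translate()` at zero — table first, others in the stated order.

table();
translate([16, 200, 740]) door_frame();
translate([-368, 0, 0]) picture_frame();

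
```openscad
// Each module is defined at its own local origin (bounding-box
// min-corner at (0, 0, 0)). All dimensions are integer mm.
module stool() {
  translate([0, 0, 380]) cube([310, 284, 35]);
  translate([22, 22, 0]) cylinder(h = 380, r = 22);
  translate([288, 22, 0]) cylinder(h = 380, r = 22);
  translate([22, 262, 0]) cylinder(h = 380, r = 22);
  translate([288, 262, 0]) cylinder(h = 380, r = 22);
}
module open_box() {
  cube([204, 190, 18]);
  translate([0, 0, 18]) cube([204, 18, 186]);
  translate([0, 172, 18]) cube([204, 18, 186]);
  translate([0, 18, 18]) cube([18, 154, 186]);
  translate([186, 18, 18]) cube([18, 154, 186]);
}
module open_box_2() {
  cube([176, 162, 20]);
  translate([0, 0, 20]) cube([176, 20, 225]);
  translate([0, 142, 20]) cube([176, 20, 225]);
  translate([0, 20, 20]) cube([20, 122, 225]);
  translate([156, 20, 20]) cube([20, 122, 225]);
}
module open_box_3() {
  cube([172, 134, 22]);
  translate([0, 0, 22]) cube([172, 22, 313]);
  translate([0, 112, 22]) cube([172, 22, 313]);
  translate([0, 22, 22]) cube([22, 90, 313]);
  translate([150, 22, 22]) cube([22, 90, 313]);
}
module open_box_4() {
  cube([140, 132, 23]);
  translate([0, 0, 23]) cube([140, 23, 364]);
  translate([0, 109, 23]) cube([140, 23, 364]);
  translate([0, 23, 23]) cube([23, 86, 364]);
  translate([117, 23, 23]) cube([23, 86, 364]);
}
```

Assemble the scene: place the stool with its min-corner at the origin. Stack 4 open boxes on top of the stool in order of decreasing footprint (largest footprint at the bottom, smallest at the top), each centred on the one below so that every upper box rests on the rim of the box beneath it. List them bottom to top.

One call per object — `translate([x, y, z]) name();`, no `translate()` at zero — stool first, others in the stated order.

stool();
translate([53, 47, 415]) open_box();
translate([67, 61, 619]) open_box_2();
translate([69, 75, 864]) open_box_3();
translate([85, 76, 1199]) open_box_4();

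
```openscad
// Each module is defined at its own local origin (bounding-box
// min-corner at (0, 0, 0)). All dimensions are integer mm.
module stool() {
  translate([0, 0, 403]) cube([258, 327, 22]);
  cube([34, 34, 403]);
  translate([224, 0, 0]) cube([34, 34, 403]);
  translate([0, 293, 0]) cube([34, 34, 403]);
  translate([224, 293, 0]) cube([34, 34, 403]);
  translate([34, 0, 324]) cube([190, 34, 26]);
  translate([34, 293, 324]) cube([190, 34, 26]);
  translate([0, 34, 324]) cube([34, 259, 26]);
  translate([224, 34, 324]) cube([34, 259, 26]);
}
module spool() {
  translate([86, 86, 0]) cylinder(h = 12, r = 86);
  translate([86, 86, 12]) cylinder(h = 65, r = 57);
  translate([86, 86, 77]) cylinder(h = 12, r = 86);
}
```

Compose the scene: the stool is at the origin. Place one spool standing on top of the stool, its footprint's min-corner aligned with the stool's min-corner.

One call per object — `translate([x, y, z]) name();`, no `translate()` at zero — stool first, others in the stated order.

stool();
translate([0, 0, 425]) spool();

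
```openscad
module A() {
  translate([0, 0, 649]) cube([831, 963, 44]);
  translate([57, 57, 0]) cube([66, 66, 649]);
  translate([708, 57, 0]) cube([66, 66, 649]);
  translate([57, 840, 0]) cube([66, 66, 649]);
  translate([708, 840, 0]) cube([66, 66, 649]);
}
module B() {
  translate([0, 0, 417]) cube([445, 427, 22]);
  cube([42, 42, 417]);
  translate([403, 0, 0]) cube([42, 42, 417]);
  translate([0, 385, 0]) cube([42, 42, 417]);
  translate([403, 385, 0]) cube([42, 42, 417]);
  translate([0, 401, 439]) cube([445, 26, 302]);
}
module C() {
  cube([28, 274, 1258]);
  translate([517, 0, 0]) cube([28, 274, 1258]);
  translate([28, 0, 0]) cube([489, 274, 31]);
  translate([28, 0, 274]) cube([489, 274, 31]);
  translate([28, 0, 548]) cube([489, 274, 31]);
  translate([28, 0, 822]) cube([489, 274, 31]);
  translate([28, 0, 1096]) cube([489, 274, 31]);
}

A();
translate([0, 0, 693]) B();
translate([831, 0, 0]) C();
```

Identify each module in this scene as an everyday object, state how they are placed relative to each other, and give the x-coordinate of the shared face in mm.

A is a table. B is a chair. C is a bookshelf. The chair is on top of the table. The bookshelf is against the table's +x side, with their −y faces flush. The x-coordinate of the shared face is 831 mm.

The table's +x face and the bookshelf's −x face are both at x = 831 mm.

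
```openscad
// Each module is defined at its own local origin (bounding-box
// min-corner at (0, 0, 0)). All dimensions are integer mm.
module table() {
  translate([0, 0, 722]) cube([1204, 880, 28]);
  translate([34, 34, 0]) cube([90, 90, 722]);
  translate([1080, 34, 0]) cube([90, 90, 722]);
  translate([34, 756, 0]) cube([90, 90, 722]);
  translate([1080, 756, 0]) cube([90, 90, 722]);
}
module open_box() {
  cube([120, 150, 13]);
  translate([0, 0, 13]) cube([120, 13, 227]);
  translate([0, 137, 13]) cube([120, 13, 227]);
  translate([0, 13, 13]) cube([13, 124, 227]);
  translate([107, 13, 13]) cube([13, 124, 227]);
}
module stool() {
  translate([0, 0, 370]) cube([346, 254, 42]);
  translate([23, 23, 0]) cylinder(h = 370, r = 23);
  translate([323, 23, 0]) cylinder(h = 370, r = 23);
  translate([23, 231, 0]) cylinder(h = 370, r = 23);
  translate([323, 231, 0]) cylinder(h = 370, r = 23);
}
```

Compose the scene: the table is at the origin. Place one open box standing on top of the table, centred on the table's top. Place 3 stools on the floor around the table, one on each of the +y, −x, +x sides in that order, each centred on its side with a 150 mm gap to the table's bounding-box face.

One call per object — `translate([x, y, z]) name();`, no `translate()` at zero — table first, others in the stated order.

table();
translate([542, 365, 750]) open_box();
translate([429, 1030, 0]) stool();
translate([-496, 313, 0]) stool();
translate([1354, 313, 0]) stool();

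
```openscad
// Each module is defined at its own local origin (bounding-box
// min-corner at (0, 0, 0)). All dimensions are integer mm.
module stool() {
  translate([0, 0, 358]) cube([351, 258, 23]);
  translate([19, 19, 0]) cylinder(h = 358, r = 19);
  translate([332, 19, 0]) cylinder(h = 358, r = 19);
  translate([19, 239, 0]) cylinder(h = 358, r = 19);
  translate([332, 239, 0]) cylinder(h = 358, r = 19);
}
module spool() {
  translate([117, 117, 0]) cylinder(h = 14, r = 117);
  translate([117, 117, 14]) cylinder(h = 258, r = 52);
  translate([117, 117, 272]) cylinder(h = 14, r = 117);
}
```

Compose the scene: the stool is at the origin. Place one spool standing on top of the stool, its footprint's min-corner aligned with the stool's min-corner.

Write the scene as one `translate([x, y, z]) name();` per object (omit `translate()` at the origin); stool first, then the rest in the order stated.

stool();
translate([0, 0, 381]) spool();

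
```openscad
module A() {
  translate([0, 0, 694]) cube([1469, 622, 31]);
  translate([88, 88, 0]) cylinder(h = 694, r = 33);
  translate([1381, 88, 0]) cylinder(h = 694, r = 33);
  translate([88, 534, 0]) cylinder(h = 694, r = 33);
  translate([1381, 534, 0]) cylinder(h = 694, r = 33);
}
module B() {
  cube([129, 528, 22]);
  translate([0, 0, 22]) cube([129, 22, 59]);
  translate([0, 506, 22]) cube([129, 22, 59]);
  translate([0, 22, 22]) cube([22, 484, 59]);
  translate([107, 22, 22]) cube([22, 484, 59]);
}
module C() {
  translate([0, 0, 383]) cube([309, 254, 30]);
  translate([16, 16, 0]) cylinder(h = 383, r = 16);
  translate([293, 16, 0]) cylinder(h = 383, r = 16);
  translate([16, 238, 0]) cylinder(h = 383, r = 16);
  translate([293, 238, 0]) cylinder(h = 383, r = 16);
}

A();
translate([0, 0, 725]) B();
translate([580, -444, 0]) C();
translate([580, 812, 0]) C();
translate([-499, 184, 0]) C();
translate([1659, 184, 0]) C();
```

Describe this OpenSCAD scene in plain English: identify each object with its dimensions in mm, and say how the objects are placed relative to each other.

A is a table: top 1469 mm (x) × 622 mm (y), 31 mm thick, upper face at z = 725 mm, on four round legs of 66 mm diameter, each leg's bounding box inset 55 mm from the nearest pair of top edges, running from z = 0 to the bottom of the top.

B is an open storage box with external size 129×528×81 mm and wall thickness 22 mm (the base is also 22 mm thick). The base covers the whole footprint; the four walls stand on the base, with the y-facing walls full-width and the x-facing walls fitting between their inner faces.

C is a simple wooden stool: a rectangular seat 309 mm (x) by 254 mm (y), 30 mm thick, top face at z = 413 mm, on four round legs, each 32 mm in diameter. The legs rest on z = 0, each leg's axis is inset half a diameter from the nearest pair of seat edges (so the leg's bounding box is flush with the corner).

The open box is on top of the table. Four stools sit around the table at the −y, +y, −x, +x sides.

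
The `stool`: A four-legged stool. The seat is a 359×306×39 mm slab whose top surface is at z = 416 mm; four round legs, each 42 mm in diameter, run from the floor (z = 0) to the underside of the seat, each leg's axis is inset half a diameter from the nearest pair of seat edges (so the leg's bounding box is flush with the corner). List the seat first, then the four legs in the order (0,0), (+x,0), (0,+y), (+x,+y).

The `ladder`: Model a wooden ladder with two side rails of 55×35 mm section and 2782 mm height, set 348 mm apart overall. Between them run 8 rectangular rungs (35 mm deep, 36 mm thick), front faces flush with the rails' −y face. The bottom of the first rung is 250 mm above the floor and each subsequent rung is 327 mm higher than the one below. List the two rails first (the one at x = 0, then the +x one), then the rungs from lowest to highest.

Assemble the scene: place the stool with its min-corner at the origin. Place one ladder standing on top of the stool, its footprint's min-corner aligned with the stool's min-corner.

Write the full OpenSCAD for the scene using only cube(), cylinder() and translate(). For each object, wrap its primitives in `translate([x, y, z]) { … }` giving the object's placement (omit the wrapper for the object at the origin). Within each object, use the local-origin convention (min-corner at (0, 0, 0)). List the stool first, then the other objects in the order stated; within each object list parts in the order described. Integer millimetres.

translate([0, 0, 377]) cube([359, 306, 39]);
translate([21, 21, 0]) cylinder(h = 377, r = 21);
translate([338, 21, 0]) cylinder(h = 377, r = 21);
translate([21, 285, 0]) cylinder(h = 377, r = 21);
translate([338, 285, 0]) cylinder(h = 377, r = 21);
translate([0, 0, 416]) {
  cube([55, 35, 2782]);
  translate([293, 0, 0]) cube([55, 35, 2782]);
  translate([55, 0, 250]) cube([238, 35, 36]);
  translate([55, 0, 577]) cube([238, 35, 36]);
  translate([55, 0, 904]) cube([238, 35, 36]);
  translate([55, 0, 1231]) cube([238, 35, 36]);
  translate([55, 0, 1558]) cube([238, 35, 36]);
  translate([55, 0, 1885]) cube([238, 35, 36]);
  translate([55, 0, 2212]) cube([238, 35, 36]);
  translate([55, 0, 2539]) cube([238, 35, 36]);
}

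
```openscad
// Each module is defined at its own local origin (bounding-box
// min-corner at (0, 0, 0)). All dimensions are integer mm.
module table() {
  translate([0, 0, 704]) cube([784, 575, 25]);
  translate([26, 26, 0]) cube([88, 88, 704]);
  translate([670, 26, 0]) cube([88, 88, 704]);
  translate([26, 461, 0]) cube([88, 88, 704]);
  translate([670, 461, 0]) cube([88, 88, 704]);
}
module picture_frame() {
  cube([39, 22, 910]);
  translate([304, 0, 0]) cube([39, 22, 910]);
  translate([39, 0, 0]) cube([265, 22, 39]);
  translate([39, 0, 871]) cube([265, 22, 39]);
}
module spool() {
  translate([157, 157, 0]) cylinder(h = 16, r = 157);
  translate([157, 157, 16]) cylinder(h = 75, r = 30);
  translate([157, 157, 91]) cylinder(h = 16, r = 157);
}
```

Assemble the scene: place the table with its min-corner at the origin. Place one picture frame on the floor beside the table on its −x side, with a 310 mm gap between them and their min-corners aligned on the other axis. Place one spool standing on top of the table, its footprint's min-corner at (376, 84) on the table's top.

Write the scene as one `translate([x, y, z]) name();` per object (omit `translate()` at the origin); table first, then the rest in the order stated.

table();
translate([-653, 0, 0]) picture_frame();
translate([376, 84, 729]) spool();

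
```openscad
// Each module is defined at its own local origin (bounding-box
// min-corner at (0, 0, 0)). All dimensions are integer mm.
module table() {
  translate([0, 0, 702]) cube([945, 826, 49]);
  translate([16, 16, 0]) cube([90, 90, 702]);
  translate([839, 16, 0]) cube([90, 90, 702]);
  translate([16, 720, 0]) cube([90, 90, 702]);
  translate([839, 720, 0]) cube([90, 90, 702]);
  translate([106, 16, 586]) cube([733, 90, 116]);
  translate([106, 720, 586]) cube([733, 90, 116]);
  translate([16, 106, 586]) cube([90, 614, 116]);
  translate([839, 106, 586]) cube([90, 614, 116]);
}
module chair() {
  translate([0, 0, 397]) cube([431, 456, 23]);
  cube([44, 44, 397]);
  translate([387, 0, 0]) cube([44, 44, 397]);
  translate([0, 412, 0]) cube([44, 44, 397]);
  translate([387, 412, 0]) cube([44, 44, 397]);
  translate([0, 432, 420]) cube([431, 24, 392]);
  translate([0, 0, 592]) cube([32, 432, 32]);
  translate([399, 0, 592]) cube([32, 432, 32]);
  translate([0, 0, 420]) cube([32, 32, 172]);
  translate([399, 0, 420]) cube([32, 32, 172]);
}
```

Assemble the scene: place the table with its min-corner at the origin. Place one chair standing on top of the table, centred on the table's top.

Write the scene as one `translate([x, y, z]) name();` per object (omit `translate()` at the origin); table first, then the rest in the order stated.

table();
translate([257, 185, 751]) chair();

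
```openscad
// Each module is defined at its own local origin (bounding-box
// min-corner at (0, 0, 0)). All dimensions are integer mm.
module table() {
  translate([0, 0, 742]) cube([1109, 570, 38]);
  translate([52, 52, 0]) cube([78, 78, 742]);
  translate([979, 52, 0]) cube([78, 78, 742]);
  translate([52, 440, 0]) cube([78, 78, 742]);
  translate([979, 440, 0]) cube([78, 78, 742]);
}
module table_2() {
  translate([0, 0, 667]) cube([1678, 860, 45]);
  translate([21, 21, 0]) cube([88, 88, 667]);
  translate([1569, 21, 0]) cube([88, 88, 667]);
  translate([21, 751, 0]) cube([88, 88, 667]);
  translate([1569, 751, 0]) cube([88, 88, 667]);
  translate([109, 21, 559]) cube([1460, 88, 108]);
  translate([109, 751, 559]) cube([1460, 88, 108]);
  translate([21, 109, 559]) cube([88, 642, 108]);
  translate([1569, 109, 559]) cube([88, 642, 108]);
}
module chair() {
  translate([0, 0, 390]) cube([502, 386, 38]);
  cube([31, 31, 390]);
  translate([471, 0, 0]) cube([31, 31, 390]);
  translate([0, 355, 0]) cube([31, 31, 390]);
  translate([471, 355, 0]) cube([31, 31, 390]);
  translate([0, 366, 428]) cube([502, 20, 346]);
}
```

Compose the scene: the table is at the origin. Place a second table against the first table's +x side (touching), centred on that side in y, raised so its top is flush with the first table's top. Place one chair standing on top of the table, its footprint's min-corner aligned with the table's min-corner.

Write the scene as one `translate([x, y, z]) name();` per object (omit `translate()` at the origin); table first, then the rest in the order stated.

table();
translate([1109, -145, 68]) table_2();
translate([0, 0, 780]) chair();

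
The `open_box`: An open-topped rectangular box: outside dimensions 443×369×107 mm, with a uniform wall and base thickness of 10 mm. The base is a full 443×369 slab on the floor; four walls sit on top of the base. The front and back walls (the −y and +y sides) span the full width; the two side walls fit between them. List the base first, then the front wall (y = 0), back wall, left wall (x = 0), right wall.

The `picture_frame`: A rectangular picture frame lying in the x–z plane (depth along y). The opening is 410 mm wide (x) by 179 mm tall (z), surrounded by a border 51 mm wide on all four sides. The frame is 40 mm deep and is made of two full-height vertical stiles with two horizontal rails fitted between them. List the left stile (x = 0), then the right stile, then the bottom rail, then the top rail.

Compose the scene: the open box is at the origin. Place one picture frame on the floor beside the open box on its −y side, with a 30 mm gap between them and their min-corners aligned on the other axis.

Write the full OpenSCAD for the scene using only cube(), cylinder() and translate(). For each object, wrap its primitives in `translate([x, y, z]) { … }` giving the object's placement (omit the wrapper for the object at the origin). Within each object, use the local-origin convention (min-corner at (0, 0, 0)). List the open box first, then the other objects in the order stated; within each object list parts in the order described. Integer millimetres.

cube([443, 369, 10]);
translate([0, 0, 10]) cube([443, 10, 97]);
translate([0, 359, 10]) cube([443, 10, 97]);
translate([0, 10, 10]) cube([10, 349, 97]);
translate([433, 10, 10]) cube([10, 349, 97]);
translate([0, -70, 0]) {
  cube([51, 40, 281]);
  translate([461, 0, 0]) cube([51, 40, 281]);
  translate([51, 0, 0]) cube([410, 40, 51]);
  translate([51, 0, 230]) cube([410, 40, 51]);
}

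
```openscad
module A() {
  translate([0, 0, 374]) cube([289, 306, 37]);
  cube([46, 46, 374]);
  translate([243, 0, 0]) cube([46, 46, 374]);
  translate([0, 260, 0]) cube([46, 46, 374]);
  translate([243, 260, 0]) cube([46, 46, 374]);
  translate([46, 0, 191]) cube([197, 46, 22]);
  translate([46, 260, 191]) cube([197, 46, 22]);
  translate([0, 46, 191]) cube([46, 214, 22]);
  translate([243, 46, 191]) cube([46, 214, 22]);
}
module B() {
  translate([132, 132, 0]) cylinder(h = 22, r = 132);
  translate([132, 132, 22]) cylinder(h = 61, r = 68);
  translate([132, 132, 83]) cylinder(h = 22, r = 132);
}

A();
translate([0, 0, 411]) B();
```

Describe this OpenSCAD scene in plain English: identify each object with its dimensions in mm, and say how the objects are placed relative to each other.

A is a simple wooden stool: a rectangular seat 289 mm (x) by 306 mm (y), 37 mm thick, top face at z = 411 mm, on four square legs, each 46×46 mm in cross-section. The legs rest on z = 0, each flush with a corner of the seat. Four stretchers, 46 mm wide and 22 mm tall, connect adjacent legs with their undersides at z = 191 mm, each running between the inner faces of the legs it joins and aligned with the legs' outer faces on the other axis.

B is a spool: two coaxial disc flanges of radius 132 mm and thickness 22 mm, joined by a core cylinder of radius 68 mm and height 61 mm. The lower flange rests on z = 0 and the three cylinders share a vertical axis.

The spool is on top of the stool.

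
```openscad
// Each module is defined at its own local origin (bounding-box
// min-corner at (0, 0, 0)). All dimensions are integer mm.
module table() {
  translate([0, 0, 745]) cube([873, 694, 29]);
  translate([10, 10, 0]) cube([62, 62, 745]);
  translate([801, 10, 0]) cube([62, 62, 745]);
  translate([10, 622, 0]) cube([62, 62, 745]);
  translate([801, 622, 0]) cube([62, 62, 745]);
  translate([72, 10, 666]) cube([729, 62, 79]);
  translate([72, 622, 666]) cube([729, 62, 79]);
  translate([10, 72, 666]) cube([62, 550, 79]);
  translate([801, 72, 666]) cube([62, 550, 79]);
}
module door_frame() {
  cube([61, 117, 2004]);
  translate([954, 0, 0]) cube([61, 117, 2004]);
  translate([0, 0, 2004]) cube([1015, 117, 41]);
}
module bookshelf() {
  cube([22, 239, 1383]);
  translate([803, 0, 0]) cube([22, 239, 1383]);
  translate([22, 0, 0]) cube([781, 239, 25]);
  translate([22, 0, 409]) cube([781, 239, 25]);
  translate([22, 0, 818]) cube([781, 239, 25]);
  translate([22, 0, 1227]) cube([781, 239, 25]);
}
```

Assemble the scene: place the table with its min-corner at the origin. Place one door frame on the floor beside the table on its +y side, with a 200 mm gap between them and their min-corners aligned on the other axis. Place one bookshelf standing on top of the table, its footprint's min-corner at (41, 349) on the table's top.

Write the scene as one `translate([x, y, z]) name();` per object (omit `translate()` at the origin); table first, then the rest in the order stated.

table();
translate([0, 894, 0]) door_frame();
translate([41, 349, 774]) bookshelf();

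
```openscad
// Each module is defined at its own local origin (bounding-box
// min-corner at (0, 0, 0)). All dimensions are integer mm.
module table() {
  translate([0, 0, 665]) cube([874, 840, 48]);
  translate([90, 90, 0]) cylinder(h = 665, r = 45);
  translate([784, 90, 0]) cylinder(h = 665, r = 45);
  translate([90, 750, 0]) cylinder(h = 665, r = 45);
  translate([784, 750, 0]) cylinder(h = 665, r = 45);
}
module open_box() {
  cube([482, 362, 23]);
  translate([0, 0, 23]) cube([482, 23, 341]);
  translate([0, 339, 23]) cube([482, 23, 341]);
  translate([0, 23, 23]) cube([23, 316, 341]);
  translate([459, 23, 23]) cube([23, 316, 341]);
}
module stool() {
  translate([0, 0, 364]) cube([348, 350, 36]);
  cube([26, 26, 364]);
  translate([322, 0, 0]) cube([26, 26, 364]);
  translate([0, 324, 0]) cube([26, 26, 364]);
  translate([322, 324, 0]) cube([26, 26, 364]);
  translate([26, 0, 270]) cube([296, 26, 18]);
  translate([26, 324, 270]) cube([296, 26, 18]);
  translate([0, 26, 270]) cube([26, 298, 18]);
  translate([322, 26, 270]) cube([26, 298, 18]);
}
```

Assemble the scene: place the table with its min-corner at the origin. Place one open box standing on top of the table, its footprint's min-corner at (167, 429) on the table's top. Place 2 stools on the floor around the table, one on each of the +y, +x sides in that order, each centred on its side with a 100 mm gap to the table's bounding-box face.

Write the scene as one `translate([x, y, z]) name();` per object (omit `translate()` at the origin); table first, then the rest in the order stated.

table();
translate([167, 429, 713]) open_box();
translate([263, 940, 0]) stool();
translate([974, 245, 0]) stool();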